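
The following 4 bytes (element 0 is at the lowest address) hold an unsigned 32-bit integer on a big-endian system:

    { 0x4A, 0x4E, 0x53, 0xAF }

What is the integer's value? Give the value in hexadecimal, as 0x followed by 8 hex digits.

Big-endian: lowest address holds the most-significant byte.
The bytes are already most-significant first: 0x4A4E53AF.

0x4A4E53AF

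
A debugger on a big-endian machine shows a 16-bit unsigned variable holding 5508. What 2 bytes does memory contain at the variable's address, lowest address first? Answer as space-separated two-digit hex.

15 84

5508 in hexadecimal, padded to 16 bits, is 0x1584.
Split into bytes (most-significant first): 15 84.
Big-endian: lowest address holds the most-significant byte.
So the memory order matches the most-significant-first order: 15 84.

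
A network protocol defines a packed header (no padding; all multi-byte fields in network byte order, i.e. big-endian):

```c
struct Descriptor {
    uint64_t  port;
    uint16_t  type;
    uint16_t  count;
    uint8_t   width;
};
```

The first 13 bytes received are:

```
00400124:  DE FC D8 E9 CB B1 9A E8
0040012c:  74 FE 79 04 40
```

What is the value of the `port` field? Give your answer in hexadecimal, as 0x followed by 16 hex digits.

0xDEFCD8E9CBB19AE8

`port` is the first field, at byte offset 0, occupying 8 bytes.
Bytes at offsets 0..7: DE FC D8 E9 CB B1 9A E8.
Big-endian stores the most-significant byte at the lowest address.
The bytes are already most-significant first: 0xDEFCD8E9CBB19AE8.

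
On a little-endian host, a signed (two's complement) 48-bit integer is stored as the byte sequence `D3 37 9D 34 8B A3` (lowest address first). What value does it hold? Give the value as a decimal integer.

Little-endian: lowest address holds the least-significant byte.
Reassemble most-significant byte first: A3 8B 34 9D 37 D3 → 0xA38B349D37D3.
Top bit is set, so as a signed 48-bit value this is 0xA38B349D37D3 − 2^48 = -101656698210349.

-101656698210349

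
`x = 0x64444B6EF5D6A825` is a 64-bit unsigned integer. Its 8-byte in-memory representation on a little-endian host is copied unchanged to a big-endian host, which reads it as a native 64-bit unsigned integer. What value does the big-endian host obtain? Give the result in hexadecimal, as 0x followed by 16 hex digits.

0x25A8D6F56E4B4464

Stored little-endian, the bytes at ascending addresses are 25 A8 D6 F5 6E 4B 44 64.
Read back as big-endian, the last byte is least significant, giving 0x25A8D6F56E4B4464.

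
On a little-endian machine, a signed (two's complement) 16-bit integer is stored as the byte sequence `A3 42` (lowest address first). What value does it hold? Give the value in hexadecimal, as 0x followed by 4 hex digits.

Little-endian: lowest address holds the least-significant byte.
Reassemble most-significant byte first: 42 A3 → 0x42A3.

0x42A3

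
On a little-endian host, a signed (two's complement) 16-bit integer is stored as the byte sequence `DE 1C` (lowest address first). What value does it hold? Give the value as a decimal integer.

Little-endian stores the least-significant byte at the lowest address.
Reassemble most-significant byte first: 1C DE → 0x1CDE.
0x1CDE = 7390.

7390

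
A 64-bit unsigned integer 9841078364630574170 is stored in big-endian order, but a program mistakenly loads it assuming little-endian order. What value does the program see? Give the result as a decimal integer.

6513496861201437320

9841078364630574170 in 64-bit hexadecimal is 0x889288A1E296645A.
Stored big-endian, the bytes at ascending addresses are 88 92 88 A1 E2 96 64 5A.
Read back as little-endian, the first byte is least significant, giving 0x5A6496E2A1889288.
0x5A6496E2A1889288 = 6513496861201437320.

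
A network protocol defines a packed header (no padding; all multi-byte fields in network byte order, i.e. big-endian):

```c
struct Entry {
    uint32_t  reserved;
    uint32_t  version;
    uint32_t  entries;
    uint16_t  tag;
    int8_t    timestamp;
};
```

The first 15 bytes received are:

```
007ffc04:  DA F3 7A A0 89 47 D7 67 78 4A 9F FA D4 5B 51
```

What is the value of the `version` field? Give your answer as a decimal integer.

2303186791

`version` follows `reserved` (4 bytes), so it starts at byte offset 4 and occupies 4 bytes.
Bytes at offsets 4..7: 89 47 D7 67.
Big-endian: lowest address holds the most-significant byte.
The bytes are already most-significant first: 0x8947D767.
0x8947D767 = 2303186791.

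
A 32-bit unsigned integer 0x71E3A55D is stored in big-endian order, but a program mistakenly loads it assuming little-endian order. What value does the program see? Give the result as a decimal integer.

1571152753

Stored big-endian, the bytes at ascending addresses are 71 E3 A5 5D.
Read back as little-endian, the first byte is least significant, giving 0x5DA5E371.
0x5DA5E371 = 1571152753.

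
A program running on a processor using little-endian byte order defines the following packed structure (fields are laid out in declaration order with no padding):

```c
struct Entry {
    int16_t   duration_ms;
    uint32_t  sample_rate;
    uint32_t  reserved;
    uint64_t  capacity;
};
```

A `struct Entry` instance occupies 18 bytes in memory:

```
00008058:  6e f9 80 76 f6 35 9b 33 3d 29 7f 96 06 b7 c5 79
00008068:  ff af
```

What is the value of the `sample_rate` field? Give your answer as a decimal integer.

905344640

`sample_rate` follows `duration_ms` (2 bytes), so it starts at byte offset 2 and occupies 4 bytes.
Bytes at offsets 2..5: 80 76 F6 35.
In little-endian order the low byte comes first in memory.
Reassemble most-significant byte first: 35 F6 76 80 → 0x35F67680.
0x35F67680 = 905344640.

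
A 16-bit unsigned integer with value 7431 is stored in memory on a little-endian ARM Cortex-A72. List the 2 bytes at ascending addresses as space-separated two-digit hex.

07 1D

7431 in hexadecimal, padded to 16 bits, is 0x1D07.
Split into bytes (most-significant first): 1D 07.
Little-endian stores the least-significant byte at the lowest address.
So at ascending addresses the bytes are 07 1D.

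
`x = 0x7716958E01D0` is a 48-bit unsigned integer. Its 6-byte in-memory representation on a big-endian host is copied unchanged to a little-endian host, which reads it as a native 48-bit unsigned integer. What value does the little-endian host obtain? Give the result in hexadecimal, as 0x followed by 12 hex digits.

0xD0018E951677

Stored big-endian, the bytes at ascending addresses are 77 16 95 8E 01 D0.
Read back as little-endian, the first byte is least significant, giving 0xD0018E951677.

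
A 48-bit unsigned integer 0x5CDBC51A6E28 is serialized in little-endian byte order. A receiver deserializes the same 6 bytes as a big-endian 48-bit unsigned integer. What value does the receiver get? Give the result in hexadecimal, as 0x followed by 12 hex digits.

0x286E1AC5DB5C

Stored little-endian, the bytes at ascending addresses are 28 6E 1A C5 DB 5C.
Read back as big-endian, the last byte is least significant, giving 0x286E1AC5DB5C.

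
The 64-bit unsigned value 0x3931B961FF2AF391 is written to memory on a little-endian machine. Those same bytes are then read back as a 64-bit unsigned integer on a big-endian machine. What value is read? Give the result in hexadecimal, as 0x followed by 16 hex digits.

Stored little-endian, the bytes at ascending addresses are 91 F3 2A FF 61 B9 31 39.
Read back as big-endian, the last byte is least significant, giving 0x91F32AFF61B93139.

0x91F32AFF61B93139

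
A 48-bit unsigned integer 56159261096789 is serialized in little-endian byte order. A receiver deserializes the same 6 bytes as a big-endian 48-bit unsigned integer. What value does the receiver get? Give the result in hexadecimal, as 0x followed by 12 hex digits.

0x55FBCE981333

56159261096789 in 48-bit hexadecimal is 0x331398CEFB55.
Stored little-endian, the bytes at ascending addresses are 55 FB CE 98 13 33.
Read back as big-endian, the last byte is least significant, giving 0x55FBCE981333.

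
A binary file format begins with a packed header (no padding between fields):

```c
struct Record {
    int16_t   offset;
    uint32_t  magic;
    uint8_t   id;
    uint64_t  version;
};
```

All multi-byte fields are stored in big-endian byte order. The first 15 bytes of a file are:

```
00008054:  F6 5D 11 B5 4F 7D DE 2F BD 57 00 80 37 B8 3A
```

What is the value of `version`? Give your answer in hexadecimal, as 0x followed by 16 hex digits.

0x2FBD57008037B83A

`version` follows `offset` (2 B), `magic` (4 B), `id` (1 B), so it starts at offset 2 + 4 + 1 = 7 and occupies 8 bytes.
Bytes at offsets 7..14: 2F BD 57 00 80 37 B8 3A.
Big-endian: lowest address holds the most-significant byte.
The bytes are already most-significant first: 0x2FBD57008037B83A.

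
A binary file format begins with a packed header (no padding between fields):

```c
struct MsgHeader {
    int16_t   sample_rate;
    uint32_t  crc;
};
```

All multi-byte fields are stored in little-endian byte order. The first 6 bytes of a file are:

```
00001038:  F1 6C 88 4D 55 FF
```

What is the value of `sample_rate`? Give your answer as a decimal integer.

27889

`sample_rate` is the first field, at byte offset 0, occupying 2 bytes.
Bytes at offsets 0..1: F1 6C.
In little-endian order the low byte comes first in memory.
Reassemble most-significant byte first: 6C F1 → 0x6CF1.
0x6CF1 = 27889.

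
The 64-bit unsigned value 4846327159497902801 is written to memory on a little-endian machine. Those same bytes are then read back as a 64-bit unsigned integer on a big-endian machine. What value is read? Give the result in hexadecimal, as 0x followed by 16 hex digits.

4846327159497902801 in 64-bit hexadecimal is 0x43419CDFE7334AD1.
Stored little-endian, the bytes at ascending addresses are D1 4A 33 E7 DF 9C 41 43.
Read back as big-endian, the last byte is least significant, giving 0xD14A33E7DF9C4143.

0xD14A33E7DF9C4143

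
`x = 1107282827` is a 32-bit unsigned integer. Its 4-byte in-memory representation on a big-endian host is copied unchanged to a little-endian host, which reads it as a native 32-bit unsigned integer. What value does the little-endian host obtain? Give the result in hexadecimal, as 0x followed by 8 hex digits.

1107282827 in 32-bit hexadecimal is 0x41FFCB8B.
Stored big-endian, the bytes at ascending addresses are 41 FF CB 8B.
Read back as little-endian, the first byte is least significant, giving 0x8BCBFF41.

0x8BCBFF41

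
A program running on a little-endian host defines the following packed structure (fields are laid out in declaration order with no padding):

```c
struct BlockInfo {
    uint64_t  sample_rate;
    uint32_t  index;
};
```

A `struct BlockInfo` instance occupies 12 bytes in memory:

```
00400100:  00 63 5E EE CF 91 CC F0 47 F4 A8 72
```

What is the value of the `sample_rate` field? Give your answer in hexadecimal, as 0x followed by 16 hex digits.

`sample_rate` is the first field, at byte offset 0, occupying 8 bytes.
Bytes at offsets 0..7: 00 63 5E EE CF 91 CC F0.
Little-endian: lowest address holds the least-significant byte.
Reassemble most-significant byte first: F0 CC 91 CF EE 5E 63 00 → 0xF0CC91CFEE5E6300.

0xF0CC91CFEE5E6300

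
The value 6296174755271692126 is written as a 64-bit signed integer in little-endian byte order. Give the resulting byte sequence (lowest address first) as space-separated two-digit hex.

5E 4F C0 D3 94 81 60 57

6296174755271692126 in hexadecimal, padded to 64 bits, is 0x57608194D3C04F5E.
Split into bytes (most-significant first): 57 60 81 94 D3 C0 4F 5E.
In little-endian order the low byte comes first in memory.
So at ascending addresses the bytes are 5E 4F C0 D3 94 81 60 57.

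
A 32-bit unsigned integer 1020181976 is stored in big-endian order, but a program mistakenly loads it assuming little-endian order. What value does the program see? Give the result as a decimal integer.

1020181976 in 32-bit hexadecimal is 0x3CCEBDD8.
Stored big-endian, the bytes at ascending addresses are 3C CE BD D8.
Read back as little-endian, the first byte is least significant, giving 0xD8BDCE3C.
0xD8BDCE3C = 3636317756.

3636317756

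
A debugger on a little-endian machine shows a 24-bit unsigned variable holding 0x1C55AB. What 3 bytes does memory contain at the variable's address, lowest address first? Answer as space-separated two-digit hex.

Split into bytes (most-significant first): 1C 55 AB.
In little-endian order the low byte comes first in memory.
So at ascending addresses the bytes are AB 55 1C.

AB 55 1C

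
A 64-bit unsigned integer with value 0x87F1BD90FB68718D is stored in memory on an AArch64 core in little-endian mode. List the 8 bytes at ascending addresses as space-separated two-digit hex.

8D 71 68 FB 90 BD F1 87

Split into bytes (most-significant first): 87 F1 BD 90 FB 68 71 8D.
Little-endian: lowest address holds the least-significant byte.
So at ascending addresses the bytes are 8D 71 68 FB 90 BD F1 87.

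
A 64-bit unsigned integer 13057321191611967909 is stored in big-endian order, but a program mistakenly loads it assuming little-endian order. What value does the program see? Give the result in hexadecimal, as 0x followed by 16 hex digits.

13057321191611967909 in 64-bit hexadecimal is 0xB534EC71703629A5.
Stored big-endian, the bytes at ascending addresses are B5 34 EC 71 70 36 29 A5.
Read back as little-endian, the first byte is least significant, giving 0xA529367071EC34B5.

0xA529367071EC34B5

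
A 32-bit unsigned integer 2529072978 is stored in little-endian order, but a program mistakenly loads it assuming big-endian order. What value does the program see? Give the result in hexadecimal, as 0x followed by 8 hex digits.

0x5297BE96

2529072978 in 32-bit hexadecimal is 0x96BE9752.
Stored little-endian, the bytes at ascending addresses are 52 97 BE 96.
Read back as big-endian, the last byte is least significant, giving 0x5297BE96.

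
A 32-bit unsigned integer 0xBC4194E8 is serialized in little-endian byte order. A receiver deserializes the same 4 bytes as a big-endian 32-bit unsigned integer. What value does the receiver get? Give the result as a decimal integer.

Stored little-endian, the bytes at ascending addresses are E8 94 41 BC.
Read back as big-endian, the last byte is least significant, giving 0xE89441BC.
0xE89441BC = 3902030268.

3902030268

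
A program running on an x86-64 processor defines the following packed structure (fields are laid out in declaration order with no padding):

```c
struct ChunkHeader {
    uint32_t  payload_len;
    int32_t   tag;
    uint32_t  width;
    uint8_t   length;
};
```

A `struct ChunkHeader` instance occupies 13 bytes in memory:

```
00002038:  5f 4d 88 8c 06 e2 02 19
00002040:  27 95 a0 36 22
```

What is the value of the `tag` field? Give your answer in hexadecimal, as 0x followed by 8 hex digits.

0x1902E206

`tag` follows `payload_len` (4 bytes), so it starts at byte offset 4 and occupies 4 bytes.
Bytes at offsets 4..7: 06 E2 02 19.
Little-endian: lowest address holds the least-significant byte.
Reassemble most-significant byte first: 19 02 E2 06 → 0x1902E206.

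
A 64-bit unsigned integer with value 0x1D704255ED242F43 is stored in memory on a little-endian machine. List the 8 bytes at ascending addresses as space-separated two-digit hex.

Split into bytes (most-significant first): 1D 70 42 55 ED 24 2F 43.
Little-endian: lowest address holds the least-significant byte.
So at ascending addresses the bytes are 43 2F 24 ED 55 42 70 1D.

43 2F 24 ED 55 42 70 1D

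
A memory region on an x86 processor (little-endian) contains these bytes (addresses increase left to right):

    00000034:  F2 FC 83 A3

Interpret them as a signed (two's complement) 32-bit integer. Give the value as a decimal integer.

Little-endian stores the least-significant byte at the lowest address.
Reassemble most-significant byte first: A3 83 FC F2 → 0xA383FCF2.
Top bit is set, so as a signed 32-bit value this is 0xA383FCF2 − 2^32 = -1551631118.

-1551631118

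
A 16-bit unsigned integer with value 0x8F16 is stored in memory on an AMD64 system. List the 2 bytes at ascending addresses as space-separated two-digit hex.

16 8F

Split into bytes (most-significant first): 8F 16.
Little-endian stores the least-significant byte at the lowest address.
So at ascending addresses the bytes are 16 8F.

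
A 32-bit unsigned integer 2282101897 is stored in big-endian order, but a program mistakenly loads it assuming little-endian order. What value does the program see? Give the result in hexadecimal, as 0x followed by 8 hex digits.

2282101897 in 32-bit hexadecimal is 0x88061C89.
Stored big-endian, the bytes at ascending addresses are 88 06 1C 89.
Read back as little-endian, the first byte is least significant, giving 0x891C0688.

0x891C0688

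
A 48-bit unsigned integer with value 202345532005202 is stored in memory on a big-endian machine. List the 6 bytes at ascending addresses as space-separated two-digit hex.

B8 08 3D 8E 9B 52

202345532005202 in hexadecimal, padded to 48 bits, is 0xB8083D8E9B52.
Split into bytes (most-significant first): B8 08 3D 8E 9B 52.
In big-endian order the high byte comes first in memory.
So the memory order matches the most-significant-first order: B8 08 3D 8E 9B 52.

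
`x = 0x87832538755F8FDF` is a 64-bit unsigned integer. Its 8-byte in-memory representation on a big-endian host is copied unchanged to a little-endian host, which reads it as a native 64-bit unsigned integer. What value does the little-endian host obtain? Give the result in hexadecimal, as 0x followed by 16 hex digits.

0xDF8F5F7538258387

Stored big-endian, the bytes at ascending addresses are 87 83 25 38 75 5F 8F DF.
Read back as little-endian, the first byte is least significant, giving 0xDF8F5F7538258387.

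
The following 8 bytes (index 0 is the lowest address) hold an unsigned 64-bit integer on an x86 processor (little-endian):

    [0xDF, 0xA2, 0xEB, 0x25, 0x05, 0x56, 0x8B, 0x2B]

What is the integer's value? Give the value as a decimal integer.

3137696145504707295

Little-endian stores the least-significant byte at the lowest address.
Reassemble most-significant byte first: 2B 8B 56 05 25 EB A2 DF → 0x2B8B560525EBA2DF.
0x2B8B560525EBA2DF = 3137696145504707295.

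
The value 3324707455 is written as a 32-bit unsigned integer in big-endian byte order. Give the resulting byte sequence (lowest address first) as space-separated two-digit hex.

C6 2B 02 7F

3324707455 in hexadecimal, padded to 32 bits, is 0xC62B027F.
Split into bytes (most-significant first): C6 2B 02 7F.
In big-endian order the high byte comes first in memory.
So the memory order matches the most-significant-first order: C6 2B 02 7F.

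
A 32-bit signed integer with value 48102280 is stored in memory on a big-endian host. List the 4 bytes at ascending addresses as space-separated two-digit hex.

02 DD FB 88

48102280 in hexadecimal, padded to 32 bits, is 0x02DDFB88.
Split into bytes (most-significant first): 02 DD FB 88.
Big-endian stores the most-significant byte at the lowest address.
So the memory order matches the most-significant-first order: 02 DD FB 88.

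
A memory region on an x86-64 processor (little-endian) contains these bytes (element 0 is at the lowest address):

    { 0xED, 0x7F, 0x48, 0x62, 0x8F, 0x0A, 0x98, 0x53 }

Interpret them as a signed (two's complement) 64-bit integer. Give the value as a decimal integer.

In little-endian order the low byte comes first in memory.
Reassemble most-significant byte first: 53 98 0A 8F 62 48 7F ED → 0x53980A8F62487FED.
0x53980A8F62487FED = 6023576112553557997.

6023576112553557997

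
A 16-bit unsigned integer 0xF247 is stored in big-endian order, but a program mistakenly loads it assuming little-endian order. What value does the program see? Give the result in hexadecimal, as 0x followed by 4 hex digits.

Stored big-endian, the bytes at ascending addresses are F2 47.
Read back as little-endian, the first byte is least significant, giving 0x47F2.

0x47F2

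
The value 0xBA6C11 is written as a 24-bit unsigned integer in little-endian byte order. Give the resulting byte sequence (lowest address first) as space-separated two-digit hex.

Split into bytes (most-significant first): BA 6C 11.
Little-endian stores the least-significant byte at the lowest address.
So at ascending addresses the bytes are 11 6C BA.

11 6C BA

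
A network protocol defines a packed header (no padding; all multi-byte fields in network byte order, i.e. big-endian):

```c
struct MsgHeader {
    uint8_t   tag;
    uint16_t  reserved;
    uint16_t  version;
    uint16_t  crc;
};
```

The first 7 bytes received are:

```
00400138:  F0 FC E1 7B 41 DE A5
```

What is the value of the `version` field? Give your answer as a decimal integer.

`version` follows `tag` (1 B), `reserved` (2 B), so it starts at offset 1 + 2 = 3 and occupies 2 bytes.
Bytes at offsets 3..4: 7B 41.
Big-endian stores the most-significant byte at the lowest address.
The bytes are already most-significant first: 0x7B41.
0x7B41 = 31553.

31553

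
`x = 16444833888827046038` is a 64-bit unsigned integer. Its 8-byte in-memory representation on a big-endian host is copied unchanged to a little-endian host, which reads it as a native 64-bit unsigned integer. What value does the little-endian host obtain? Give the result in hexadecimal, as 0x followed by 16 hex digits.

16444833888827046038 in 64-bit hexadecimal is 0xE437C94B1DD77896.
Stored big-endian, the bytes at ascending addresses are E4 37 C9 4B 1D D7 78 96.
Read back as little-endian, the first byte is least significant, giving 0x9678D71D4BC937E4.

0x9678D71D4BC937E4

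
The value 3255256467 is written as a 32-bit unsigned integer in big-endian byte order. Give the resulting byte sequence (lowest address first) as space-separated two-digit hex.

3255256467 in hexadecimal, padded to 32 bits, is 0xC2074593.
Split into bytes (most-significant first): C2 07 45 93.
Big-endian: lowest address holds the most-significant byte.
So the memory order matches the most-significant-first order: C2 07 45 93.

C2 07 45 93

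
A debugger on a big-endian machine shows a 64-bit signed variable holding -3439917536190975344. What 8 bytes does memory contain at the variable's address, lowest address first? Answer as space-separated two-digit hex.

D0 42 F5 39 EE B3 32 90

Two's complement of -3439917536190975344 in 64 bits: 3439917536190975344 = 0x2FBD0AC6114CCD70; invert → 0xD042F539EEB3328F; add 1 → 0xD042F539EEB33290.
Split into bytes (most-significant first): D0 42 F5 39 EE B3 32 90.
Big-endian: lowest address holds the most-significant byte.
So the memory order matches the most-significant-first order: D0 42 F5 39 EE B3 32 90.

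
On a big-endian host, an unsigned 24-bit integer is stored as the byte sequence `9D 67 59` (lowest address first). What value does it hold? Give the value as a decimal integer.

Big-endian: lowest address holds the most-significant byte.
The bytes are already most-significant first: 0x9D6759.
0x9D6759 = 10315609.

10315609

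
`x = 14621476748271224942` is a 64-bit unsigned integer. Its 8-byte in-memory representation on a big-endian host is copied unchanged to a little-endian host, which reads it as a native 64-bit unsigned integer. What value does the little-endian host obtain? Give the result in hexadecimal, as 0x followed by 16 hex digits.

0x6E085778A2EBE9CA

14621476748271224942 in 64-bit hexadecimal is 0xCAE9EBA27857086E.
Stored big-endian, the bytes at ascending addresses are CA E9 EB A2 78 57 08 6E.
Read back as little-endian, the first byte is least significant, giving 0x6E085778A2EBE9CA.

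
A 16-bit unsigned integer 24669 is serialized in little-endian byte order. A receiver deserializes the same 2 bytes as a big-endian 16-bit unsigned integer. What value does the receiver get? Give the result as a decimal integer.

23904

24669 in 16-bit hexadecimal is 0x605D.
Stored little-endian, the bytes at ascending addresses are 5D 60.
Read back as big-endian, the last byte is least significant, giving 0x5D60.
0x5D60 = 23904.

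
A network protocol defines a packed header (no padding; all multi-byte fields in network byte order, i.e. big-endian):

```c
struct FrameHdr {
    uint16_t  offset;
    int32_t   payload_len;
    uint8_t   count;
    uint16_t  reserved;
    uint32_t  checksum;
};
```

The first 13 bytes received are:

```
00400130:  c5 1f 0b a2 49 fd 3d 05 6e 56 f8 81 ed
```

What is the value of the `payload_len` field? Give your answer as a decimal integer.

195185149

`payload_len` follows `offset` (2 bytes), so it starts at byte offset 2 and occupies 4 bytes.
Bytes at offsets 2..5: 0B A2 49 FD.
Big-endian: lowest address holds the most-significant byte.
The bytes are already most-significant first: 0x0BA249FD.
0x0BA249FD = 195185149.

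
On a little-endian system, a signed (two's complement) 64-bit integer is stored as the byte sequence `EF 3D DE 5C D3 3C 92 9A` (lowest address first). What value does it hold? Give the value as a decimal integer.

-7308712366775058961

Little-endian: lowest address holds the least-significant byte.
Reassemble most-significant byte first: 9A 92 3C D3 5C DE 3D EF → 0x9A923CD35CDE3DEF.
Top bit is set, so as a signed 64-bit value this is 0x9A923CD35CDE3DEF − 2^64 = -7308712366775058961.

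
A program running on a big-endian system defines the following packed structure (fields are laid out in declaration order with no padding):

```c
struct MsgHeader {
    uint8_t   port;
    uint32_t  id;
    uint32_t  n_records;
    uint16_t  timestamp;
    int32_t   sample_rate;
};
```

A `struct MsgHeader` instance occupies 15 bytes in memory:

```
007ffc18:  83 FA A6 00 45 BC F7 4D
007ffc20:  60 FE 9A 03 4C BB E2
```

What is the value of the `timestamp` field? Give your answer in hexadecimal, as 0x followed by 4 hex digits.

0xFE9A

`timestamp` follows `port` (1 B), `id` (4 B), `n_records` (4 B), so it starts at offset 1 + 4 + 4 = 9 and occupies 2 bytes.
Bytes at offsets 9..10: FE 9A.
In big-endian order the high byte comes first in memory.
The bytes are already most-significant first: 0xFE9A.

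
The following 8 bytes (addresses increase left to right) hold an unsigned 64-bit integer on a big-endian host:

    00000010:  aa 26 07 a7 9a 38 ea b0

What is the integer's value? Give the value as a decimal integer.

Big-endian stores the most-significant byte at the lowest address.
The bytes are already most-significant first: 0xAA2607A79A38EAB0.
0xAA2607A79A38EAB0 = 12260495451991108272.

12260495451991108272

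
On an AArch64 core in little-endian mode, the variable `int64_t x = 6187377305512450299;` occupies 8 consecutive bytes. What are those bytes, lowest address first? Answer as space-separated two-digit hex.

FB 18 62 92 E0 FA DD 55

6187377305512450299 in hexadecimal, padded to 64 bits, is 0x55DDFAE0926218FB.
Split into bytes (most-significant first): 55 DD FA E0 92 62 18 FB.
In little-endian order the low byte comes first in memory.
So at ascending addresses the bytes are FB 18 62 92 E0 FA DD 55.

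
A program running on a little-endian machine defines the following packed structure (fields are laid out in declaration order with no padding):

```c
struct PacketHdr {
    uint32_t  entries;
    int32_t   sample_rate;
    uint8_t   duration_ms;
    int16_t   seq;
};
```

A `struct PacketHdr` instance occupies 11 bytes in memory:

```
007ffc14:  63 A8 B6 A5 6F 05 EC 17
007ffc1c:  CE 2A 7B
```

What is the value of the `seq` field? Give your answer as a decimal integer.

`seq` follows `entries` (4 B), `sample_rate` (4 B), `duration_ms` (1 B), so it starts at offset 4 + 4 + 1 = 9 and occupies 2 bytes.
Bytes at offsets 9..10: 2A 7B.
In little-endian order the low byte comes first in memory.
Reassemble most-significant byte first: 7B 2A → 0x7B2A.
0x7B2A = 31530.

31530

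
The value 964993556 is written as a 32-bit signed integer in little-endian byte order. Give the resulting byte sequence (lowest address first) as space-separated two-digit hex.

964993556 in hexadecimal, padded to 32 bits, is 0x3984A214.
Split into bytes (most-significant first): 39 84 A2 14.
Little-endian stores the least-significant byte at the lowest address.
So at ascending addresses the bytes are 14 A2 84 39.

14 A2 84 39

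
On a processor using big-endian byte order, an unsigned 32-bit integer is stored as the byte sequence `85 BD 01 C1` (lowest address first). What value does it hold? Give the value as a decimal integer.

2243756481

Big-endian: lowest address holds the most-significant byte.
The bytes are already most-significant first: 0x85BD01C1.
0x85BD01C1 = 2243756481.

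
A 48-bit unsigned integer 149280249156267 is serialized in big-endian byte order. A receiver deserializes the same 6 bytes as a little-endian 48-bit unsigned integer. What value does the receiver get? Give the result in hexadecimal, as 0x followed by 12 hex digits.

149280249156267 in 48-bit hexadecimal is 0x87C5043912AB.
Stored big-endian, the bytes at ascending addresses are 87 C5 04 39 12 AB.
Read back as little-endian, the first byte is least significant, giving 0xAB123904C587.

0xAB123904C587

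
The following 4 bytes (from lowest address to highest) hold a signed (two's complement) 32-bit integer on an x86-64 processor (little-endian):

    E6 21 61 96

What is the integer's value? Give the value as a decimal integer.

Little-endian stores the least-significant byte at the lowest address.
Reassemble most-significant byte first: 96 61 21 E6 → 0x966121E6.
Top bit is set, so as a signed 32-bit value this is 0x966121E6 − 2^32 = -1772019226.

-1772019226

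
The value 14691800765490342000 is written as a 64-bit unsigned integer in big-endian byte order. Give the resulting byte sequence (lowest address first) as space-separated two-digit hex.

CB E3 C2 F4 A9 DD 28 70

14691800765490342000 in hexadecimal, padded to 64 bits, is 0xCBE3C2F4A9DD2870.
Split into bytes (most-significant first): CB E3 C2 F4 A9 DD 28 70.
In big-endian order the high byte comes first in memory.
So the memory order matches the most-significant-first order: CB E3 C2 F4 A9 DD 28 70.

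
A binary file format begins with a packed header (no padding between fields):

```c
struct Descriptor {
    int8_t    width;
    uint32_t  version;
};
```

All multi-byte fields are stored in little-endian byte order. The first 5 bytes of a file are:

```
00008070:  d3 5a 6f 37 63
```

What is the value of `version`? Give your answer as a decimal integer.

`version` follows `width` (1 byte), so it starts at byte offset 1 and occupies 4 bytes.
Bytes at offsets 1..4: 5A 6F 37 63.
Little-endian: lowest address holds the least-significant byte.
Reassemble most-significant byte first: 63 37 6F 5A → 0x63376F5A.
0x63376F5A = 1664577370.

1664577370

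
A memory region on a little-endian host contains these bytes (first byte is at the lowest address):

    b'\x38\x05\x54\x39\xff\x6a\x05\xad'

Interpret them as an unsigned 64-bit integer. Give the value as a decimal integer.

In little-endian order the low byte comes first in memory.
Reassemble most-significant byte first: AD 05 6A FF 39 54 05 38 → 0xAD056AFF39540538.
0xAD056AFF39540538 = 12467488787856098616.

12467488787856098616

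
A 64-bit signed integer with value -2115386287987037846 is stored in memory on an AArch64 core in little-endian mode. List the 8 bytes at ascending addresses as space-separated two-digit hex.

Two's complement of -2115386287987037846 in 64 bits: 2115386287987037846 = 0x1D5B5C9F02331696; invert → 0xE2A4A360FDCCE969; add 1 → 0xE2A4A360FDCCE96A.
Split into bytes (most-significant first): E2 A4 A3 60 FD CC E9 6A.
Little-endian stores the least-significant byte at the lowest address.
So at ascending addresses the bytes are 6A E9 CC FD 60 A3 A4 E2.

6A E9 CC FD 60 A3 A4 E2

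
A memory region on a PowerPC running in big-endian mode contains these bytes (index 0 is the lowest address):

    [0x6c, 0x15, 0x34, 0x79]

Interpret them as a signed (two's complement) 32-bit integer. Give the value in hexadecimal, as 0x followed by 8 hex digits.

0x6C153479

Big-endian stores the most-significant byte at the lowest address.
The bytes are already most-significant first: 0x6C153479.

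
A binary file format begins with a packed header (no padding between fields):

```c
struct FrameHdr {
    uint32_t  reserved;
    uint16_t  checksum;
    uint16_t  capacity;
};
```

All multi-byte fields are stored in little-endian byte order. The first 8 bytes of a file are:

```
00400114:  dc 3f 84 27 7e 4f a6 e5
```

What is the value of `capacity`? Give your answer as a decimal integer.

58790

`capacity` follows `reserved` (4 B), `checksum` (2 B), so it starts at offset 4 + 2 = 6 and occupies 2 bytes.
Bytes at offsets 6..7: A6 E5.
In little-endian order the low byte comes first in memory.
Reassemble most-significant byte first: E5 A6 → 0xE5A6.
0xE5A6 = 58790.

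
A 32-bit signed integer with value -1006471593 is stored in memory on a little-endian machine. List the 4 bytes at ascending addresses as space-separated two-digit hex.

57 76 02 C4

Two's complement of -1006471593 in 32 bits: 1006471593 = 0x3BFD89A9; invert → 0xC4027656; add 1 → 0xC4027657.
Split into bytes (most-significant first): C4 02 76 57.
Little-endian: lowest address holds the least-significant byte.
So at ascending addresses the bytes are 57 76 02 C4.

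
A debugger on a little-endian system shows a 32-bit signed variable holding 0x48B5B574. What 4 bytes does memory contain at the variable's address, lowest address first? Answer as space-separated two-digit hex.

Split into bytes (most-significant first): 48 B5 B5 74.
Little-endian stores the least-significant byte at the lowest address.
So at ascending addresses the bytes are 74 B5 B5 48.

74 B5 B5 48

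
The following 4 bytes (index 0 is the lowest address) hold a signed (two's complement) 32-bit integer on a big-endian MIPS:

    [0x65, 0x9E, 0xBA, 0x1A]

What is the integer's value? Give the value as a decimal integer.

Big-endian: lowest address holds the most-significant byte.
The bytes are already most-significant first: 0x659EBA1A.
0x659EBA1A = 1704901146.

1704901146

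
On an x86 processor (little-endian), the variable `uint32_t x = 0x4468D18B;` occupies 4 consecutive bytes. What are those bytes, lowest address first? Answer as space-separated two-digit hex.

Split into bytes (most-significant first): 44 68 D1 8B.
Little-endian: lowest address holds the least-significant byte.
So at ascending addresses the bytes are 8B D1 68 44.

8B D1 68 44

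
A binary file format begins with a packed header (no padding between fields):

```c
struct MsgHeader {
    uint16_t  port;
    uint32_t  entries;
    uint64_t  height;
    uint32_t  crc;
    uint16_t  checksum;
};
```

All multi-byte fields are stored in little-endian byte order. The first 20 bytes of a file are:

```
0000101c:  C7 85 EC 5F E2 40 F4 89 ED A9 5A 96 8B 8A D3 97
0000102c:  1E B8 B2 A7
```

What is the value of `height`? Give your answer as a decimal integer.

`height` follows `port` (2 B), `entries` (4 B), so it starts at offset 2 + 4 = 6 and occupies 8 bytes.
Bytes at offsets 6..13: F4 89 ED A9 5A 96 8B 8A.
Little-endian stores the least-significant byte at the lowest address.
Reassemble most-significant byte first: 8A 8B 96 5A A9 ED 89 F4 → 0x8A8B965AA9ED89F4.
0x8A8B965AA9ED89F4 = 9983238315138976244.

9983238315138976244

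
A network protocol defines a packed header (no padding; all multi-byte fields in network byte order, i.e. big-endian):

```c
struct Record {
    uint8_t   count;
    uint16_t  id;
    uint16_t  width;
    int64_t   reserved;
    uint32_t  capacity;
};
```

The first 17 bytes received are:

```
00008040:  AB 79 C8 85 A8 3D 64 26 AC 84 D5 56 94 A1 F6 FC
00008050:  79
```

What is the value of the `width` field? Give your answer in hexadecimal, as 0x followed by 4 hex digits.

`width` follows `count` (1 B), `id` (2 B), so it starts at offset 1 + 2 = 3 and occupies 2 bytes.
Bytes at offsets 3..4: 85 A8.
In big-endian order the high byte comes first in memory.
The bytes are already most-significant first: 0x85A8.

0x85A8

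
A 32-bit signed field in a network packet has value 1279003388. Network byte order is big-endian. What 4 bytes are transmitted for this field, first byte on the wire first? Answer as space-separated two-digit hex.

1279003388 in hexadecimal, padded to 32 bits, is 0x4C3C0AFC.
Split into bytes (most-significant first): 4C 3C 0A FC.
Big-endian: lowest address holds the most-significant byte.
So the memory order matches the most-significant-first order: 4C 3C 0A FC.

4C 3C 0A FC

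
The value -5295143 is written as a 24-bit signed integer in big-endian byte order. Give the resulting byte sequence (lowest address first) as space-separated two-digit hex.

AF 33 D9

Two's complement of -5295143 in 24 bits: 5295143 = 0x50CC27; invert → 0xAF33D8; add 1 → 0xAF33D9.
Split into bytes (most-significant first): AF 33 D9.
Big-endian stores the most-significant byte at the lowest address.
So the memory order matches the most-significant-first order: AF 33 D9.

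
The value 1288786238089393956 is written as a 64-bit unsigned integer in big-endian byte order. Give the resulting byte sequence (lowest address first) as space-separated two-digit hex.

1288786238089393956 in hexadecimal, padded to 64 bits, is 0x11E2B04158BAF724.
Split into bytes (most-significant first): 11 E2 B0 41 58 BA F7 24.
Big-endian: lowest address holds the most-significant byte.
So the memory order matches the most-significant-first order: 11 E2 B0 41 58 BA F7 24.

11 E2 B0 41 58 BA F7 24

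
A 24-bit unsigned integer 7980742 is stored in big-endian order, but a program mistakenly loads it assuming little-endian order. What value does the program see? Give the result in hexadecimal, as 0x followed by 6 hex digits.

7980742 in 24-bit hexadecimal is 0x79C6C6.
Stored big-endian, the bytes at ascending addresses are 79 C6 C6.
Read back as little-endian, the first byte is least significant, giving 0xC6C679.

0xC6C679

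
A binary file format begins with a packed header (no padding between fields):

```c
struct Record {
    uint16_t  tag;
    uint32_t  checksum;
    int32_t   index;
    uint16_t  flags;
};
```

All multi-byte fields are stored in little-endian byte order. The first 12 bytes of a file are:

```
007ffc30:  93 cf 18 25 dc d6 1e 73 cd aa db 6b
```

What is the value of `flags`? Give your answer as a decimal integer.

`flags` follows `tag` (2 B), `checksum` (4 B), `index` (4 B), so it starts at offset 2 + 4 + 4 = 10 and occupies 2 bytes.
Bytes at offsets 10..11: DB 6B.
In little-endian order the low byte comes first in memory.
Reassemble most-significant byte first: 6B DB → 0x6BDB.
0x6BDB = 27611.

27611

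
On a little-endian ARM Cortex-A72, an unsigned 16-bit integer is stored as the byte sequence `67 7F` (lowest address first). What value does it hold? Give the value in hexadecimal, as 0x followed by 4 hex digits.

0x7F67

Little-endian: lowest address holds the least-significant byte.
Reassemble most-significant byte first: 7F 67 → 0x7F67.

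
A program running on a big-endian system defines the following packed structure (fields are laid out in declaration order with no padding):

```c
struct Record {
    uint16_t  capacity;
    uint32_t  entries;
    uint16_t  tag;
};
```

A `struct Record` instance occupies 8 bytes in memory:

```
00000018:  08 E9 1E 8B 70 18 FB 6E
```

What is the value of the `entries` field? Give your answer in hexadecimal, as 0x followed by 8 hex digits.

0x1E8B7018

`entries` follows `capacity` (2 bytes), so it starts at byte offset 2 and occupies 4 bytes.
Bytes at offsets 2..5: 1E 8B 70 18.
Big-endian stores the most-significant byte at the lowest address.
The bytes are already most-significant first: 0x1E8B7018.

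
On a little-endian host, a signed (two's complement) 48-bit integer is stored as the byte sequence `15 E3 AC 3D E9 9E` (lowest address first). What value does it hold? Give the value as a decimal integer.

Little-endian stores the least-significant byte at the lowest address.
Reassemble most-significant byte first: 9E E9 3D AC E3 15 → 0x9EE93DACE315.
Top bit is set, so as a signed 48-bit value this is 0x9EE93DACE315 − 2^48 = -106750377401579.

-106750377401579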